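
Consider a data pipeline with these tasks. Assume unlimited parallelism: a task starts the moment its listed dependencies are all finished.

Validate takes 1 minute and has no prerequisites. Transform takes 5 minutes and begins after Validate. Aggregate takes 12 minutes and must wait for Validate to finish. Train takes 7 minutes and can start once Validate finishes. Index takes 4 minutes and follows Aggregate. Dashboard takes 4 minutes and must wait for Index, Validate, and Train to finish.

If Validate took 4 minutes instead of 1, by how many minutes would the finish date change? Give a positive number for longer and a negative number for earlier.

Baseline: Validate→Aggregate→Index→Dashboard = 1+12+4+4 = 21 → 21 minutes.
Since Validate is critical, the +3 change carries straight to that chain (now 24 minutes).
The critical path is still Validate→Aggregate→Index→Dashboard; finish is now 24 minutes.
Change in finish: 24 − 21 = +3 minutes.

3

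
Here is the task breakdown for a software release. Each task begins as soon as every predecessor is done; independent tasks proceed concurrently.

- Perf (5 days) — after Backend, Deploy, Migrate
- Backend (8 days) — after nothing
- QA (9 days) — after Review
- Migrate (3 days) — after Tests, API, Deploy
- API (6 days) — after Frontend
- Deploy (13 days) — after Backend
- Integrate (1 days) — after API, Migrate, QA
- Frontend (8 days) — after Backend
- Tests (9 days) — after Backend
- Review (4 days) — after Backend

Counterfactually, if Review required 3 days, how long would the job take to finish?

Critical path before the change: Backend→Frontend→API→Migrate→Perf = 8+8+6+3+5 = 30 giving 30 days.
The longest path through Review is only 22 days, so Review has float 8.
No other chain overtakes it, so the finish is 30 days.

30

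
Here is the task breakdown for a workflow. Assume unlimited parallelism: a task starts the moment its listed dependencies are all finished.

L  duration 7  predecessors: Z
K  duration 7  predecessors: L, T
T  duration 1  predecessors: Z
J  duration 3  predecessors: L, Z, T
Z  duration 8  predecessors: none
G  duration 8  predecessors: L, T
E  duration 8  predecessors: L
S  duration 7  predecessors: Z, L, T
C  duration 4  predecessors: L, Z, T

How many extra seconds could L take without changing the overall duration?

0

The longest chain is Z→L→E = 8+7+8 = 23; overall finish 23 seconds.
L finishes as early as 15 and must finish by 15.
So L can slip 15 − 15 = 0 seconds.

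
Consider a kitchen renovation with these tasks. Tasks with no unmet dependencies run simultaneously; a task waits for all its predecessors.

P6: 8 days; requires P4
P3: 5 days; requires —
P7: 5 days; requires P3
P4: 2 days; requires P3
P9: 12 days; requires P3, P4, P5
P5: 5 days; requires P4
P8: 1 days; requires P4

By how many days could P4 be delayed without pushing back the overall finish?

0

P3→P4→P5→P9 = 5+2+5+12 = 24 sets the makespan at 24 days.
The longest chain containing P4 totals 24 days.
So P4 can slip 7 − 7 = 0 days.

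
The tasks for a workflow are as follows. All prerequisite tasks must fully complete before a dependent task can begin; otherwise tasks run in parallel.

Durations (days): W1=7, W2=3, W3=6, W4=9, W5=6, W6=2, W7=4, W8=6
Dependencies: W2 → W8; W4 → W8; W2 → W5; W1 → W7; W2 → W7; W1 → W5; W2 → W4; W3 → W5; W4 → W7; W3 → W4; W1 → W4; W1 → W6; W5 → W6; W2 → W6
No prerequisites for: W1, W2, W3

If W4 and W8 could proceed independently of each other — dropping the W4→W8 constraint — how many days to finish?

20

With the dependency in place, W1→W4→W8 = 7+9+6 = 22 sets the finish at 22 days.
Without W4→W8, W8's earliest start moves from 16 to 3.
The longest chain is now W1→W4→W7 = 7+9+4 = 20, so the project takes 20 days.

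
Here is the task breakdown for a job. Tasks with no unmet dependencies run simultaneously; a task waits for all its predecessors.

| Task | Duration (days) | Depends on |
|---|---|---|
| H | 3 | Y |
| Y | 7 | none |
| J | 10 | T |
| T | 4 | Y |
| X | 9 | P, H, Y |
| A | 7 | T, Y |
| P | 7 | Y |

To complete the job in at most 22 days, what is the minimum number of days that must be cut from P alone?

Current finish: 23 days; target: 22.
P is on every critical path, so each day cut from P cuts the finish by one (this holds down to a finish of 21).
Need 23 − 22 = 1 day off P → P becomes 6 days, finish becomes 22.

1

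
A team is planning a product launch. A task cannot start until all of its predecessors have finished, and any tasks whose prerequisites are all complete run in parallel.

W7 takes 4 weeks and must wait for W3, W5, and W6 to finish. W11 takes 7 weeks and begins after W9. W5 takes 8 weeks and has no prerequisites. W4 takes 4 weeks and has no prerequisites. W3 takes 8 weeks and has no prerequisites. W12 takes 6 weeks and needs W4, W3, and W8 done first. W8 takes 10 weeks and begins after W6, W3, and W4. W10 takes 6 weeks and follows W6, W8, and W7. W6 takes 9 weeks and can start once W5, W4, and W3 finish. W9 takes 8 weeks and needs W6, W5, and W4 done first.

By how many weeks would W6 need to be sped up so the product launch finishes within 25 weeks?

8

Current finish: 33 weeks; target: 25.
W6 is on every critical path, so each week cut from W6 cuts the finish by one (this holds down to a finish of 25).
Need 33 − 25 = 8 weeks off W6 → W6 becomes 1 week, finish becomes 25.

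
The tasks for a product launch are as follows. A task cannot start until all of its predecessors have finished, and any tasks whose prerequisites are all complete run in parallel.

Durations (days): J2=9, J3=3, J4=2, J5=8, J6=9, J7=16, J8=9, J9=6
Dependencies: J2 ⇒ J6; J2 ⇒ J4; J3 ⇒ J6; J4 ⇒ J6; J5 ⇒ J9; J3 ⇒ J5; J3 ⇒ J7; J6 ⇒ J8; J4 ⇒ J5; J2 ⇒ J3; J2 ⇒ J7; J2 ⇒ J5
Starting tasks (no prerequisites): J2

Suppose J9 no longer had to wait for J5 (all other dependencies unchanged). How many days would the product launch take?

30

Before: longest chain J2→J3→J6→J8 = 9+3+9+9 = 30, finish 30.
Without J5→J9, J9's earliest start moves from 20 to 0.
After: J2→J3→J6→J8 = 9+3+9+9 = 30 → 30 days.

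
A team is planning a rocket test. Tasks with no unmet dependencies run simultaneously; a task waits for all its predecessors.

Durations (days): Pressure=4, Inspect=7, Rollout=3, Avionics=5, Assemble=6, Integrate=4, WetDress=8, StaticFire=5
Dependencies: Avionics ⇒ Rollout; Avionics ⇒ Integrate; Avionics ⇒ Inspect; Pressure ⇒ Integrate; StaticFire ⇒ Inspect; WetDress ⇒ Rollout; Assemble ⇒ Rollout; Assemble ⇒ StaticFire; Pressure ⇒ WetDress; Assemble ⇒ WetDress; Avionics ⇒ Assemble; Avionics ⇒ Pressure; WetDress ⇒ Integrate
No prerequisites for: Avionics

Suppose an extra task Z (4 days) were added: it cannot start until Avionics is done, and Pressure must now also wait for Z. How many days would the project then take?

Originally the project takes 23 days.
With Z inserted, Pressure now waits for max(Avionics, Z).
New critical path: Avionics→Z→Pressure→WetDress→Integrate = 5+4+4+8+4 = 25 ⇒ 25 days.

25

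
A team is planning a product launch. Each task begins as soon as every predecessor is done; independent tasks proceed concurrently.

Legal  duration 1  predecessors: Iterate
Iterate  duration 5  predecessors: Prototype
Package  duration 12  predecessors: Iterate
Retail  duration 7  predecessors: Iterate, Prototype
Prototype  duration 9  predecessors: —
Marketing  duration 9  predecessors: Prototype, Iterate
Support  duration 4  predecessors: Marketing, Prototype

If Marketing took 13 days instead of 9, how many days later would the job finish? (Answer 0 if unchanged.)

Baseline: Prototype→Iterate→Marketing→Support = 9+5+9+4 = 27 → 27 days.
Marketing lies on that path, so at 13 days the path becomes 31 days.
The critical path is still Prototype→Iterate→Marketing→Support; finish is now 31 days.
Change in finish: 31 − 27 = +4 days.

4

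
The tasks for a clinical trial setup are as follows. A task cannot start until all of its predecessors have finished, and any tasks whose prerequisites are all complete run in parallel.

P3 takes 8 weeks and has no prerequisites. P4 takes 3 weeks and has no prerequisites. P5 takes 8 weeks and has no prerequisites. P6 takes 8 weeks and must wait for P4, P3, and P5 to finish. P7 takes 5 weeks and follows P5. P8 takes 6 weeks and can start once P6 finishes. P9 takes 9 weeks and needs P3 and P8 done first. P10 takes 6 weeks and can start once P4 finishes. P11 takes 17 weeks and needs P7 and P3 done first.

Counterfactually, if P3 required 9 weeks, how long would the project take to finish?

As given, the longest chain is P3→P6→P8→P9 = 8+8+6+9 = 31, so the finish is 31 weeks.
Since P3 is critical, the +1 change carries straight to that chain (now 32 weeks).
No other chain overtakes it, so the finish is 32 weeks.

32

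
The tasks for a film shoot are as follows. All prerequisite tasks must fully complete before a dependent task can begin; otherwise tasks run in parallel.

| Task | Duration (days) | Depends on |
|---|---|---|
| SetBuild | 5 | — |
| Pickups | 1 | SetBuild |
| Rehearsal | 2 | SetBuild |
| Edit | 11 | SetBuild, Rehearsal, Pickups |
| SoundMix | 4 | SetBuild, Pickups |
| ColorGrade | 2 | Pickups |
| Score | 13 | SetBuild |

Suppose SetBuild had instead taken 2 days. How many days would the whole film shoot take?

15

Critical path before the change: SetBuild→Rehearsal→Edit = 5+2+11 = 18 giving 18 days.
Since SetBuild is critical, the -3 change carries straight to that chain (now 15 days).
The critical path is still SetBuild→Rehearsal→Edit; finish is now 15 days.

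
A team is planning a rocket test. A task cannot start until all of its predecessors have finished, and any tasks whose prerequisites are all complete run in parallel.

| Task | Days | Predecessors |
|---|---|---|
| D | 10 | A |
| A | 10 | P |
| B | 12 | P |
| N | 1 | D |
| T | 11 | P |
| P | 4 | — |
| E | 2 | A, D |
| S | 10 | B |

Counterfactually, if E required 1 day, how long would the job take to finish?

26

The binding path is P→A→D→E = 4+10+10+2 = 26; finish at 26 days.
E lies on that path, so at 1 day the path becomes 25 days.
The binding chain switches to P→B→S = 4+12+10 = 26; finish 26 days.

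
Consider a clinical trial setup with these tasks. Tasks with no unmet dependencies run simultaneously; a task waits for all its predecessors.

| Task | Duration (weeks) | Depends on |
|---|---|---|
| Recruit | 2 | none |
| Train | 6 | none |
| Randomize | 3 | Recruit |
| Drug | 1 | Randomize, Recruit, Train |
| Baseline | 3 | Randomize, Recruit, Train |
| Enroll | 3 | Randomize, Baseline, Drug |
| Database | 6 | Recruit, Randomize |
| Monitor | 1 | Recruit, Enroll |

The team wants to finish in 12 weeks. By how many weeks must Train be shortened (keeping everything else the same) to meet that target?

1

Current finish: 13 weeks; target: 12.
Train is on every critical path, so each week cut from Train cuts the finish by one (this holds down to a finish of 12).
Need 13 − 12 = 1 week off Train → Train becomes 5 weeks, finish becomes 12.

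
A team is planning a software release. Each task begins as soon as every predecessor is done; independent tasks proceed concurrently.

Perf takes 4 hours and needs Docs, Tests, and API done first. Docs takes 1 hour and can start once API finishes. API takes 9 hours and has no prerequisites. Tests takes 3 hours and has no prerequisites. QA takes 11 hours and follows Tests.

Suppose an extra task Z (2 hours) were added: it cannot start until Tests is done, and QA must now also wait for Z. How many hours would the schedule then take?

Originally the schedule takes 14 hours.
With Z inserted, QA now waits for max(Tests, Z).
New critical path: Tests→Z→QA = 3+2+11 = 16 ⇒ 16 hours.

16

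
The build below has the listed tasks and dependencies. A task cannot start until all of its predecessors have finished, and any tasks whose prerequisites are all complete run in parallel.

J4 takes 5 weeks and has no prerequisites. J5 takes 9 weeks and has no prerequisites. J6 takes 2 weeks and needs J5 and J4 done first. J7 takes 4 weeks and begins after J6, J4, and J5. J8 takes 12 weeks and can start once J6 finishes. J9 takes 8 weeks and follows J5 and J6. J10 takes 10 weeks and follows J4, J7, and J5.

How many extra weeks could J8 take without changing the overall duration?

Critical path: J5→J6→J7→J10 = 9+2+4+10 = 25, so the finish is 25 weeks.
The longest chain containing J8 totals 23 weeks.
So J8 can slip 25 − 23 = 2 weeks.

2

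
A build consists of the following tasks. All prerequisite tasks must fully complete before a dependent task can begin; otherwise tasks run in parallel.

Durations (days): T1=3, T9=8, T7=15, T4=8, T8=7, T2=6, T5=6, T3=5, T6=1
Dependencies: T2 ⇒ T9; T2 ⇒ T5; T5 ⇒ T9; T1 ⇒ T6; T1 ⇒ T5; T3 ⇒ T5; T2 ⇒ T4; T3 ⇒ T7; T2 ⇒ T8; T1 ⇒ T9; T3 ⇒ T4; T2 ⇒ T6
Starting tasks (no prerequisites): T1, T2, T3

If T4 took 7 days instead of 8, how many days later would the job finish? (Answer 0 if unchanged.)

Critical path before the change: T2→T5→T9 = 6+6+8 = 20 giving 20 days.
T4 has 6 days of float (longest path through it is 14).
No other chain overtakes it, so the finish is 20 days.
Change in finish: 20 − 20 = +0 days.

0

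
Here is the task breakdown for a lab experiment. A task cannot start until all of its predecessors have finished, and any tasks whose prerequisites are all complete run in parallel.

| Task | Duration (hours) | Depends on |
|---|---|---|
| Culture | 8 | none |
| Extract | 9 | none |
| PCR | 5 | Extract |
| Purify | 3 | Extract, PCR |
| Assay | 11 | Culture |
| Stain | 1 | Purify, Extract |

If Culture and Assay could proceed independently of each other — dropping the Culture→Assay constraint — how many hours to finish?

18

Original critical path: Culture→Assay = 8+11 = 19 ⇒ 19 hours.
Without Culture→Assay, Assay's earliest start moves from 8 to 0.
The longest chain is now Extract→PCR→Purify→Stain = 9+5+3+1 = 18, so the job takes 18 hours.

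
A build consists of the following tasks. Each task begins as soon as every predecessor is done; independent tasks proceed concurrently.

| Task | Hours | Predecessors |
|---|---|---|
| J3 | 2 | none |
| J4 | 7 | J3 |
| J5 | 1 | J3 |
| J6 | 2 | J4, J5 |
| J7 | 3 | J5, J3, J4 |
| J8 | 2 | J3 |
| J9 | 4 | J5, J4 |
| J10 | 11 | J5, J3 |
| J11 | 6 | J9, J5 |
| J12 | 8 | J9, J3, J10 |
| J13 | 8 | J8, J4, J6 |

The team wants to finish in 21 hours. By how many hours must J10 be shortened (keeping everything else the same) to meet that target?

Current finish: 22 hours; target: 21.
J10 is on every critical path, so each hour cut from J10 cuts the finish by one (this holds down to a finish of 21).
Need 22 − 21 = 1 hour off J10 → J10 becomes 10 hours, finish becomes 21.

1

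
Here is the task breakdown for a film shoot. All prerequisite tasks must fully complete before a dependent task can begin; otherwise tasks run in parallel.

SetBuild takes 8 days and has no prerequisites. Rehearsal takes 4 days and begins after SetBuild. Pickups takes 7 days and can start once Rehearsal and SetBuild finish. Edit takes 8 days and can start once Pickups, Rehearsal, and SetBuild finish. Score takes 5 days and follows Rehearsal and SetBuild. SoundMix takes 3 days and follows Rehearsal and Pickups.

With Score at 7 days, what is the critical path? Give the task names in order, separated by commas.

Actual critical path: SetBuild→Rehearsal→Pickups→Edit = 8+4+7+8 = 27 ⇒ 27 days.
Score has 10 days of float (longest path through it is 17).
That remains the longest chain; total 27 days.

SetBuild, Rehearsal, Pickups, Edit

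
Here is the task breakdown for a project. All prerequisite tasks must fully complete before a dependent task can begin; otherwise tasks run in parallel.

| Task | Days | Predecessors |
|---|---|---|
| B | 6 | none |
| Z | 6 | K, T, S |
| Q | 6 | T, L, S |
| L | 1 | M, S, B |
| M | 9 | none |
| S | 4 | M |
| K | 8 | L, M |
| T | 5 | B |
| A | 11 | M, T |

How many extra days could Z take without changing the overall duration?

0

The longest chain is M→S→L→K→Z = 9+4+1+8+6 = 28; overall finish 28 days.
Z finishes as early as 28 and must finish by 28.
So Z can slip 28 − 28 = 0 days.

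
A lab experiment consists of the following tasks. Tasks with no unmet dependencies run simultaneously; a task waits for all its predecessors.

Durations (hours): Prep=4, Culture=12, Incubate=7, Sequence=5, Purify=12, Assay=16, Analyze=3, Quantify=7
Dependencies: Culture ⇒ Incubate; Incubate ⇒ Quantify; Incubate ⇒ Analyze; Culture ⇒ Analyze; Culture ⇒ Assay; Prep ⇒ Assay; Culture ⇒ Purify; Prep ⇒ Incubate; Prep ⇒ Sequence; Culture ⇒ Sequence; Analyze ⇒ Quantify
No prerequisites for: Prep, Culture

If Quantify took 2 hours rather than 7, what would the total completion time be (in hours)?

28

Actual critical path: Culture→Incubate→Analyze→Quantify = 12+7+3+7 = 29 ⇒ 29 hours.
Quantify is on the critical path; changing it to 2 makes that path 24 hours.
New critical path: Culture→Assay = 12+16 = 28 ⇒ 28 hours.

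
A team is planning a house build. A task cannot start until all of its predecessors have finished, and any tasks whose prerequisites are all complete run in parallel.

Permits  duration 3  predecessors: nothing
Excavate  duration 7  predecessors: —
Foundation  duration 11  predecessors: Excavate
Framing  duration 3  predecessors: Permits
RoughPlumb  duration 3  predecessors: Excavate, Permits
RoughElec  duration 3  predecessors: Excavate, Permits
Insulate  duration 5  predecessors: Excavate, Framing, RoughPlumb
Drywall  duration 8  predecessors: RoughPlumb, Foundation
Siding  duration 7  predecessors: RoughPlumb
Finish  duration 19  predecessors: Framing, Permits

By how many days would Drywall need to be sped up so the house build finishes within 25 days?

1

Current finish: 26 days; target: 25.
Drywall is on every critical path, so each day cut from Drywall cuts the finish by one (this holds down to a finish of 25).
Need 26 − 25 = 1 day off Drywall → Drywall becomes 7 days, finish becomes 25.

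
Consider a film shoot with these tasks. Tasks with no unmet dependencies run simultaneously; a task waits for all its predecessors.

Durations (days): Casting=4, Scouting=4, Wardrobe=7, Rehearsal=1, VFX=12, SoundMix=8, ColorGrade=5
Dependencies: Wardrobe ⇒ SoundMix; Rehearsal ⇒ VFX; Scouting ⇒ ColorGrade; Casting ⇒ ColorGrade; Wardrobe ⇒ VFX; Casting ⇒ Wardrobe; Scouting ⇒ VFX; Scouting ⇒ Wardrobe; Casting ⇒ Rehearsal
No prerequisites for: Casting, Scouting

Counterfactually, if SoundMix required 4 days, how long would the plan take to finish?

23

Critical path before the change: Casting→Wardrobe→VFX = 4+7+12 = 23 giving 23 days.
SoundMix is off the critical path — its longest chain is 19 days, giving 4 of slack.
The critical path is still Casting→Wardrobe→VFX; finish is now 23 days.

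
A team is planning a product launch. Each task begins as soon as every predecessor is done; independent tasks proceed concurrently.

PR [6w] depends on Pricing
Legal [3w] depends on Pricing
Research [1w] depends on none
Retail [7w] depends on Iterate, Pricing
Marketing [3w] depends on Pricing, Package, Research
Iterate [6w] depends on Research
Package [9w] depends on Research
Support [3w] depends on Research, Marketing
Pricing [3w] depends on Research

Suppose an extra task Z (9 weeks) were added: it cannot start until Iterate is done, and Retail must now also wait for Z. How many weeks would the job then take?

Originally the job takes 16 weeks.
With Z inserted, Retail now waits for max(Iterate, Pricing, Z).
New critical path: Research→Iterate→Z→Retail = 1+6+9+7 = 23 ⇒ 23 weeks.

23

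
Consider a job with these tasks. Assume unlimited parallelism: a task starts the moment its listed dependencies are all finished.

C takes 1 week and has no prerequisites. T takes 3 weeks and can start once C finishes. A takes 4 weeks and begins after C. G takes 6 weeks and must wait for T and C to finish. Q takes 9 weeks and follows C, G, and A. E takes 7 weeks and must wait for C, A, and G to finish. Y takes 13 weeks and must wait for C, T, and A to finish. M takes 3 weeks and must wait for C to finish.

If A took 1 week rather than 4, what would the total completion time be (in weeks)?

19

Baseline: C→T→G→Q = 1+3+6+9 = 19 → 19 weeks.
The longest path through A is only 18 weeks, so A has float 1.
The critical path is still C→T→G→Q; finish is now 19 weeks.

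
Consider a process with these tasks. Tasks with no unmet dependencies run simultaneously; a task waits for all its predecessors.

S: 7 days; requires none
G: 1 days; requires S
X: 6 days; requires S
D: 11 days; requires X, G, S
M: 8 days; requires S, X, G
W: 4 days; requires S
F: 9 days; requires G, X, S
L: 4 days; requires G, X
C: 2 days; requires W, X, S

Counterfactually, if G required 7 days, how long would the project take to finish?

25

As given, the longest chain is S→X→D = 7+6+11 = 24, so the finish is 24 days.
G is off the critical path — its longest chain is 19 days, giving 5 of slack.
New critical path: S→G→D = 7+7+11 = 25 ⇒ 25 days.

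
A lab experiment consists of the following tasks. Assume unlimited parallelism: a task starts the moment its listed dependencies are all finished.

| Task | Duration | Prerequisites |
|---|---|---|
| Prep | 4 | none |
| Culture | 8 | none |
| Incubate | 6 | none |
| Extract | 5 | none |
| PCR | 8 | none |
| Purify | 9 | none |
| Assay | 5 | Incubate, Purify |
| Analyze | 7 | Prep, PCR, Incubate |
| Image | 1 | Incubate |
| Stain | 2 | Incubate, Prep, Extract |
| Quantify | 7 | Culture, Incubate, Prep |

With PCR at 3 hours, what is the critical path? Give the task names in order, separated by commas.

The binding path is PCR→Analyze = 8+7 = 15; finish at 15 hours.
Since PCR is critical, the -5 change carries straight to that chain (now 10 hours).
New critical path: Culture→Quantify = 8+7 = 15 ⇒ 15 hours.

Culture, Quantify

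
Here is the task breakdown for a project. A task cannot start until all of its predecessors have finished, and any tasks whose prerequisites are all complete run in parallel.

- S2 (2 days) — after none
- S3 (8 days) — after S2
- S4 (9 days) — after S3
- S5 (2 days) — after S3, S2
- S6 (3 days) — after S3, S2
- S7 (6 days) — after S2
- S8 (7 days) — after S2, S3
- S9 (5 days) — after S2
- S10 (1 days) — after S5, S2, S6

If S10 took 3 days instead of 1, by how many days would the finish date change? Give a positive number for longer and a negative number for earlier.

Actual critical path: S2→S3→S4 = 2+8+9 = 19 ⇒ 19 days.
S10 is off the critical path — its longest chain is 14 days, giving 5 of slack.
No other chain overtakes it, so the finish is 19 days.
Change in finish: 19 − 19 = +0 days.

0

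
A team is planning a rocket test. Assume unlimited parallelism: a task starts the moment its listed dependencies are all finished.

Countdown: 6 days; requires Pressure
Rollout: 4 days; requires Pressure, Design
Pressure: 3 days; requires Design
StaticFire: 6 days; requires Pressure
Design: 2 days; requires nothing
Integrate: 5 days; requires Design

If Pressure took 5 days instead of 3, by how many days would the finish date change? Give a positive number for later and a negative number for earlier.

2

As given, the longest chain is Design→Pressure→StaticFire = 2+3+6 = 11, so the finish is 11 days.
Since Pressure is critical, the +2 change carries straight to that chain (now 13 days).
That remains the longest chain; total 13 days.
Change in finish: 13 − 11 = +2 days.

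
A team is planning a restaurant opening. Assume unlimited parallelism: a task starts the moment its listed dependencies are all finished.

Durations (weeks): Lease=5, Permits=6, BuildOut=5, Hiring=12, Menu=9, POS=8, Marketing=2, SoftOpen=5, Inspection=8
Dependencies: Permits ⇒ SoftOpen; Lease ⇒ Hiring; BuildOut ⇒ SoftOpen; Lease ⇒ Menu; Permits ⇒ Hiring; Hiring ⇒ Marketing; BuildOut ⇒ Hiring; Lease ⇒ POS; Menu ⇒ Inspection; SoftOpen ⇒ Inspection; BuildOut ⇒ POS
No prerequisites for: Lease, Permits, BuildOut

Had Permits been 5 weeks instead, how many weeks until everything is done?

22

The binding path is Lease→Menu→Inspection = 5+9+8 = 22; finish at 22 weeks.
Permits is off the critical path — its longest chain is 20 weeks, giving 2 of slack.
No other chain overtakes it, so the finish is 22 weeks.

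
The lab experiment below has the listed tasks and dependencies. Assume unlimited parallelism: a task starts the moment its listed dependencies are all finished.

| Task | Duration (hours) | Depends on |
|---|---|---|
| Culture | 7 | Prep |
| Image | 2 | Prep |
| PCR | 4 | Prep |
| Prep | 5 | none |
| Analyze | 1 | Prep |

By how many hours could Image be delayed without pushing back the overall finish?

5

The longest chain is Prep→Culture = 5+7 = 12; overall finish 12 hours.
The longest chain containing Image totals 7 hours.
Float = 12 − 7 = 5.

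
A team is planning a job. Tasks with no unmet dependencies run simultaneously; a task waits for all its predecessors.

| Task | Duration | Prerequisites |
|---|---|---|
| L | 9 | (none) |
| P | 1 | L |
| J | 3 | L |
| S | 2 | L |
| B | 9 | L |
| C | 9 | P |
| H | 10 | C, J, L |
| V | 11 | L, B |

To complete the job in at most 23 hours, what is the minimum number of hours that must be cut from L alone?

Current finish: 29 hours; target: 23.
L is on every critical path, so each hour cut from L cuts the finish by one (this holds down to a finish of 21).
Need 29 − 23 = 6 hours off L → L becomes 3 hours, finish becomes 23.

6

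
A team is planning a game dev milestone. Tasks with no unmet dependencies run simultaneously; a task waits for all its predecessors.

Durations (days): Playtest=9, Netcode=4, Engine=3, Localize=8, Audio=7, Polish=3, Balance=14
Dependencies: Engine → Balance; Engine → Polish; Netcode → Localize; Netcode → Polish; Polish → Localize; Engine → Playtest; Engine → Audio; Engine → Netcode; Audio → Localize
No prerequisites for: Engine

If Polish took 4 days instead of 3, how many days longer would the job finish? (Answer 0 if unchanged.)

Critical path before the change: Engine→Netcode→Polish→Localize = 3+4+3+8 = 18 giving 18 days.
Polish lies on that path, so at 4 days the path becomes 19 days.
The critical path is still Engine→Netcode→Polish→Localize; finish is now 19 days.
Change in finish: 19 − 18 = +1 days.

1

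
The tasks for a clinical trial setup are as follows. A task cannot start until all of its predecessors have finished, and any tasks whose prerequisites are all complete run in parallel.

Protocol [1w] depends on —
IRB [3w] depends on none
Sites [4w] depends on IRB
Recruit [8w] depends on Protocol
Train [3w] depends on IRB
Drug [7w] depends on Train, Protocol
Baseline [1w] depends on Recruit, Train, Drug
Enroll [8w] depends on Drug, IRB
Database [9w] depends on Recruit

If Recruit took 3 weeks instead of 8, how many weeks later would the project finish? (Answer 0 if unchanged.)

Actual critical path: IRB→Train→Drug→Enroll = 3+3+7+8 = 21 ⇒ 21 weeks.
Recruit is off the critical path — its longest chain is 18 weeks, giving 3 of slack.
No other chain overtakes it, so the finish is 21 weeks.
Change in finish: 21 − 21 = +0 weeks.

0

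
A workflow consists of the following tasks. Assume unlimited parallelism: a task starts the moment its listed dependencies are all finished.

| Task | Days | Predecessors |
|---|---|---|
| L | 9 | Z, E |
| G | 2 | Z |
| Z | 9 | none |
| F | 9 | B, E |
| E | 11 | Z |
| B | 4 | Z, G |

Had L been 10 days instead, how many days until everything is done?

As given, the longest chain is Z→E→L = 9+11+9 = 29, so the finish is 29 days.
L lies on that path, so at 10 days the path becomes 30 days.
The critical path is still Z→E→L; finish is now 30 days.

30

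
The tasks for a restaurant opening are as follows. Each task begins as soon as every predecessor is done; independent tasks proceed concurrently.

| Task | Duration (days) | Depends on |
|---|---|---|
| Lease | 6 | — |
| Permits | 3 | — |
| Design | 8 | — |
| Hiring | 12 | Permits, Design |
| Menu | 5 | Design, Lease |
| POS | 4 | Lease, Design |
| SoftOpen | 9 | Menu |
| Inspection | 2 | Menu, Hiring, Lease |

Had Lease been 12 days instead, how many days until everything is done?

Baseline: Design→Hiring→Inspection = 8+12+2 = 22 → 22 days.
Lease has 2 days of float (longest path through it is 20).
New critical path: Lease→Menu→SoftOpen = 12+5+9 = 26 ⇒ 26 days.

26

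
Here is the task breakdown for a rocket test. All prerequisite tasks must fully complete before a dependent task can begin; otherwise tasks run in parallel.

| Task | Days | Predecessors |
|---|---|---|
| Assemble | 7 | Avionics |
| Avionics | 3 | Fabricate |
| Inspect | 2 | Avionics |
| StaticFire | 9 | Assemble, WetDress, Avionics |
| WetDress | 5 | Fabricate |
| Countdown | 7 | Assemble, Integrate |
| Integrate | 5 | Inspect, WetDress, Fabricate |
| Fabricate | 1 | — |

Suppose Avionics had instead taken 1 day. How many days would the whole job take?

18

Baseline: Fabricate→Avionics→Assemble→StaticFire = 1+3+7+9 = 20 → 20 days.
Avionics lies on that path, so at 1 day the path becomes 18 days.
No other chain overtakes it, so the finish is 18 days.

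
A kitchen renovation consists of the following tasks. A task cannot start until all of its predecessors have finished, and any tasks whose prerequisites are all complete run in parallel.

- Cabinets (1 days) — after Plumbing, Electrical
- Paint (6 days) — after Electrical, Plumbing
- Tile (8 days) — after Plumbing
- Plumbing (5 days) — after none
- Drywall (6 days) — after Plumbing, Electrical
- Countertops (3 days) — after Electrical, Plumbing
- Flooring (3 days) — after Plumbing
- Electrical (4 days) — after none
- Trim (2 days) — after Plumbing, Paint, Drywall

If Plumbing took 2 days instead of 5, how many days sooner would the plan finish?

Actual critical path: Plumbing→Drywall→Trim = 5+6+2 = 13 ⇒ 13 days.
Plumbing is on the critical path; changing it to 2 makes that path 10 days.
New critical path: Electrical→Drywall→Trim = 4+6+2 = 12 ⇒ 12 days.
Change in finish: 12 − 13 = -1 days.

1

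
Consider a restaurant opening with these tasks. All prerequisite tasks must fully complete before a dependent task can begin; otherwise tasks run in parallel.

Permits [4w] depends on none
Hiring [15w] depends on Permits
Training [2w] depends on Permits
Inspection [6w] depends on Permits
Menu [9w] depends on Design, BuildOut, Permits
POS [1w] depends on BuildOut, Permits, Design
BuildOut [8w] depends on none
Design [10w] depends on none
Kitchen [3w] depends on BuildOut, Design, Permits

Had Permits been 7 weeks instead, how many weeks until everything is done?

22

Baseline: Permits→Hiring = 4+15 = 19 → 19 weeks.
Permits is on the critical path; changing it to 7 makes that path 22 weeks.
That remains the longest chain; total 22 weeks.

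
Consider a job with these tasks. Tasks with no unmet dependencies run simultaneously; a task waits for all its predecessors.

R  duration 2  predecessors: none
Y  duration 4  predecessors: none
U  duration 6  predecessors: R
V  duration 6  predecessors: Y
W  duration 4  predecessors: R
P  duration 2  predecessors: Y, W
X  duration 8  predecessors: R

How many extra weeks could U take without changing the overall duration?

2

The longest chain is R→X = 2+8 = 10; overall finish 10 weeks.
U finishes as early as 8 and must finish by 10.
So U can slip 10 − 8 = 2 weeks.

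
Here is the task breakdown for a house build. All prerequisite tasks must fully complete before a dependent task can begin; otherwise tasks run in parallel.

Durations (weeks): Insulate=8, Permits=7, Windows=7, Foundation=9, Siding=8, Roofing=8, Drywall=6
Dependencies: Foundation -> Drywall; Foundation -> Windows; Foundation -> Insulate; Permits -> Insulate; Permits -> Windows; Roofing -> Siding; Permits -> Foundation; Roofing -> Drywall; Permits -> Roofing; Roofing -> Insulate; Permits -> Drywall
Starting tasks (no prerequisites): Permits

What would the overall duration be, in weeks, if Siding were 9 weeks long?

Baseline: Permits→Foundation→Insulate = 7+9+8 = 24 → 24 weeks.
Siding has 1 week of float (longest path through it is 23).
That remains the longest chain; total 24 weeks.

24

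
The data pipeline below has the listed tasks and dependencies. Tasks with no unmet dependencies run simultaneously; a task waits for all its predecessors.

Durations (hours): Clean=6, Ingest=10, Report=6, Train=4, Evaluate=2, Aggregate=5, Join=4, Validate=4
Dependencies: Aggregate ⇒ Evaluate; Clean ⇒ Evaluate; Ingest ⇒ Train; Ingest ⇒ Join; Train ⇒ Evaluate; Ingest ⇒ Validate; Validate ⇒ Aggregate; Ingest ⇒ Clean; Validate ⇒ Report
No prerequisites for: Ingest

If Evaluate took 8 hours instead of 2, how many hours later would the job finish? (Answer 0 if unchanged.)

Baseline: Ingest→Validate→Aggregate→Evaluate = 10+4+5+2 = 21 → 21 hours.
Evaluate lies on that path, so at 8 hours the path becomes 27 hours.
No other chain overtakes it, so the finish is 27 hours.
Change in finish: 27 − 21 = +6 hours.

6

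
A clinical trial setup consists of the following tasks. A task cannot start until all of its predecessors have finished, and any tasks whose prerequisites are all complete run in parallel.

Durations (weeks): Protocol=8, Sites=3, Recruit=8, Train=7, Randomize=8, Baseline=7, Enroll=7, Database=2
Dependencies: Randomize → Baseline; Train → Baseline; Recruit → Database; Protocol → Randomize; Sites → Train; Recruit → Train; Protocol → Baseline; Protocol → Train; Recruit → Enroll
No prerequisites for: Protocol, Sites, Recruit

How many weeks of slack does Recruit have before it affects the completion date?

1

The longest chain is Protocol→Randomize→Baseline = 8+8+7 = 23; overall finish 23 weeks.
The longest chain containing Recruit totals 22 weeks.
Float = 23 − 22 = 1.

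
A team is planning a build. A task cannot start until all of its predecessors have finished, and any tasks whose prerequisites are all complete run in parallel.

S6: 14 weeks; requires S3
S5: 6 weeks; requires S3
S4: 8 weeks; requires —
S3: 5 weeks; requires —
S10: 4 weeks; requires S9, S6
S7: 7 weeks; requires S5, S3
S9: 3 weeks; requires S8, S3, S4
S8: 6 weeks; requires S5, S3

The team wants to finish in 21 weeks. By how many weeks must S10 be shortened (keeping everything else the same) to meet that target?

3

Current finish: 24 weeks; target: 21.
S10 is on every critical path, so each week cut from S10 cuts the finish by one (this holds down to a finish of 21).
Need 24 − 21 = 3 weeks off S10 → S10 becomes 1 week, finish becomes 21.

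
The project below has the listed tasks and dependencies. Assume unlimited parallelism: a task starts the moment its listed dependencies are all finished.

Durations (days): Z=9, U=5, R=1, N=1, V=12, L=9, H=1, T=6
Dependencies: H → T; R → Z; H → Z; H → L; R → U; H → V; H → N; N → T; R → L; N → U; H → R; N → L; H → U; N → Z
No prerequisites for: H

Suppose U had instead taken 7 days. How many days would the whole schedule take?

13

Baseline: H→V = 1+12 = 13 → 13 days.
U is off the critical path — its longest chain is 7 days, giving 6 of slack.
The critical path is still H→V; finish is now 13 days.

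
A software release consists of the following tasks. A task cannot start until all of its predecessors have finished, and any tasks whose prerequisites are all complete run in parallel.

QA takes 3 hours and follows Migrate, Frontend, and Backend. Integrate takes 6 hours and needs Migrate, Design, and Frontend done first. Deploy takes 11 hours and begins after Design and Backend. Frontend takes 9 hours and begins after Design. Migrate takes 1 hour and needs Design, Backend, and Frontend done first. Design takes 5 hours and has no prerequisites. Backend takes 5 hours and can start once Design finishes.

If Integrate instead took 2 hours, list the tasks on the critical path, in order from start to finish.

Design, Backend, Deploy

As given, the longest chain is Design→Frontend→Migrate→Integrate = 5+9+1+6 = 21, so the finish is 21 hours.
Since Integrate is critical, the -4 change carries straight to that chain (now 17 hours).
The binding chain switches to Design→Backend→Deploy = 5+5+11 = 21; finish 21 hours.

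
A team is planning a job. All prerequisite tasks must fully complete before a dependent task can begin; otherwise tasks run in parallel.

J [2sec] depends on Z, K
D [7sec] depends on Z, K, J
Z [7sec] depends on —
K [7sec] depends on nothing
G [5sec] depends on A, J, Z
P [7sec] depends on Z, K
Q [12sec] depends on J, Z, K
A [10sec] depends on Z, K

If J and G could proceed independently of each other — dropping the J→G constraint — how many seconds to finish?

With the dependency in place, Z→A→G = 7+10+5 = 22 sets the finish at 22 seconds.
Dropping J→G doesn't change G's earliest start (17); another predecessor still binds.
After: Z→A→G = 7+10+5 = 22 → 22 seconds.

22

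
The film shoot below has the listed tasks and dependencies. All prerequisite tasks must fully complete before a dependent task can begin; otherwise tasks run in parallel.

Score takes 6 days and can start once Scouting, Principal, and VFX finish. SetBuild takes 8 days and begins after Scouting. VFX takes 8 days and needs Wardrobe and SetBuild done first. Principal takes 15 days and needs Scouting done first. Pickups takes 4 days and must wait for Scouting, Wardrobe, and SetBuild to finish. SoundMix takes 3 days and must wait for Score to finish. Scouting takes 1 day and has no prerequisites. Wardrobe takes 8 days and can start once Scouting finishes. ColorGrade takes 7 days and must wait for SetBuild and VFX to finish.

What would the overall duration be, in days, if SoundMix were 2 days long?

25

The binding path is Scouting→SetBuild→VFX→Score→SoundMix = 1+8+8+6+3 = 26; finish at 26 days.
SoundMix lies on that path, so at 2 days the path becomes 25 days.
No other chain overtakes it, so the finish is 25 days.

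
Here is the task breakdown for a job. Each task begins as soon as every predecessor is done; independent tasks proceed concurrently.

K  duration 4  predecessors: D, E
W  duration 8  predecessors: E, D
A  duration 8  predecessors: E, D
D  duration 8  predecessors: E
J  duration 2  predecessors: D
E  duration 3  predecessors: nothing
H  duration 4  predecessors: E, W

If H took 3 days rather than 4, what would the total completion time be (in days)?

Critical path before the change: E→D→W→H = 3+8+8+4 = 23 giving 23 days.
Since H is critical, the -1 change carries straight to that chain (now 22 days).
No other chain overtakes it, so the finish is 22 days.

22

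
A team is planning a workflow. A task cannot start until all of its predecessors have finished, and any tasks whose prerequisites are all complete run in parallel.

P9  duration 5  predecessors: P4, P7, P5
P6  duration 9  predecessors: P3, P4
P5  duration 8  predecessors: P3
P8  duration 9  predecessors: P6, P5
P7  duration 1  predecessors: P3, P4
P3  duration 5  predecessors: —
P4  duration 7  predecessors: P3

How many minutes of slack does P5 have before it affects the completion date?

8

Critical path: P3→P4→P6→P8 = 5+7+9+9 = 30, so the finish is 30 minutes.
Longest path through P5: 22 minutes (earliest finish 13, latest finish 21).
Float = 30 − 22 = 8.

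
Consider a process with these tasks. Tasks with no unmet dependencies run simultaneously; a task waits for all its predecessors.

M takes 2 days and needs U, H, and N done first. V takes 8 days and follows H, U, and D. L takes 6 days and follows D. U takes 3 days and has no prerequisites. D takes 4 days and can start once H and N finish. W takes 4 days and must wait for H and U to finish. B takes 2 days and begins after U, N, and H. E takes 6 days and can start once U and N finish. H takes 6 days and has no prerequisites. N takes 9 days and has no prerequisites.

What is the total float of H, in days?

Critical path: N→D→V = 9+4+8 = 21, so the finish is 21 days.
Longest path through H: 18 days (earliest finish 6, latest finish 9).
Float = 21 − 18 = 3.

3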